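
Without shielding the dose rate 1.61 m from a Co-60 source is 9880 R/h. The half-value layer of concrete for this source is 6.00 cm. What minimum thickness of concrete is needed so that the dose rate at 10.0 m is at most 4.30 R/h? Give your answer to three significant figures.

35.4 cm

At 10.0 m, distance alone gives 9880 × (1.61/10.0)² = 9880 × 0.02592 = 256.1 R/h.
Further attenuation needed: 256.1/4.30 = 59.56.
n = log₂(59.56) = 5.896 half-value layers.
Thickness = 5.896 × 6.00 cm = 35.38 cm.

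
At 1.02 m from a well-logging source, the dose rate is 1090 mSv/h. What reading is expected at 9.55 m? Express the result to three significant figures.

Applying the 1/r² law, the rate at 9.55 m is
(1.02/9.55)² = 0.01141, so 1090 × 0.01141 = 12.44 mSv/h.

12.4 mSv/h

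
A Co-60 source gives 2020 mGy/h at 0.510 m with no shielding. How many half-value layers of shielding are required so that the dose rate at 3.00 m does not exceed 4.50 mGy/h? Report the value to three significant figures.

At 3.00 m, distance alone gives (0.510/3.00)² = 0.02890, so 2020 × 0.02890 = 58.38 mGy/h.
Further attenuation needed: 58.38/4.50 = 12.97.
n = log₂(12.97) = 3.697 half-value layers.

3.70 half-value layers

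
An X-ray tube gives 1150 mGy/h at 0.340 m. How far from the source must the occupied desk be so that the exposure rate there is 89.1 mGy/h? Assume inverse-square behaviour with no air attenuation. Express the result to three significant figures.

Applying the 1/r² law, d₂ = d₁·√(I₁/I₂).
I₁/I₂ = 1150/89.1 = 12.91, so d₂ = 0.340 × √12.91 = 1.222 m.

1.22 m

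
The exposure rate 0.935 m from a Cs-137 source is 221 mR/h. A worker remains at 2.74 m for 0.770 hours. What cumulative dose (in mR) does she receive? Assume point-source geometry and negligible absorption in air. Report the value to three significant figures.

Applying the 1/r² law, rate at 2.74 m:
(0.935/2.74)² = 0.1164, so 221 × 0.1164 = 25.72 mR/h.
Dose = rate × time = 25.72 mR/h × 0.7700 h = 19.80 mR.

19.8 mR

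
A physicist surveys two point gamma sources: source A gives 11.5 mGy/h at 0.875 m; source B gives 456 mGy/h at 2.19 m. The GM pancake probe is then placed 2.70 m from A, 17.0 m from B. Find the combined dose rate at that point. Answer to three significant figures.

8.78 mGy/h

By superposition, sum each source's inverse-square contribution:
A: 11.5 × (0.875/2.70)² = 1.208 mGy/h
B: 456 × (2.19/17.0)² = 7.568 mGy/h
Total = 1.208 + 7.568 = 8.776 mGy/h.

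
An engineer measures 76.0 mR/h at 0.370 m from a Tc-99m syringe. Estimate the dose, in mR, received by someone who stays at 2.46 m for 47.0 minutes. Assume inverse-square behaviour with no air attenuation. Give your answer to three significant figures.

Applying the 1/r² law, rate at 2.46 m:
(0.370/2.46)² = 0.02262, so 76.0 × 0.02262 = 1.719 mR/h.
Dose = rate × time = 1.719 mR/h × 0.7833 h = 1.346 mR.

1.35 mR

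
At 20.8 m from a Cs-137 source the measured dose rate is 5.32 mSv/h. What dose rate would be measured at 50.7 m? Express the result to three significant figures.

By the inverse-square law, scaling from 20.8 m to 50.7 m:
5.32 × (20.8/50.7)² = 5.32 × 0.1683 = 0.8954 mSv/h.

0.895 mSv/h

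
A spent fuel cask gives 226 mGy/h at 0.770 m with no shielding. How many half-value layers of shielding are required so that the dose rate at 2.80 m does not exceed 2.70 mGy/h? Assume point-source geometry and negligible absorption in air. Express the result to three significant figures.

At 2.80 m, distance alone gives 226 × (0.770/2.80)² = 226 × 0.07563 = 17.09 mGy/h.
Further attenuation needed: 17.09/2.70 = 6.330.
n = log₂(6.330) = 2.662 half-value layers.

2.66 half-value layers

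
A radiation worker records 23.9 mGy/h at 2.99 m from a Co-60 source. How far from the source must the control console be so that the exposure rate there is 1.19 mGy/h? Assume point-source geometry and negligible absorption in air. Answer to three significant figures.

Applying the 1/r² law, d₂ = d₁·√(I₁/I₂).
I₁/I₂ = 23.9/1.19 = 20.08, so d₂ = 2.99 × √20.08 = 13.40 m.

13.4 m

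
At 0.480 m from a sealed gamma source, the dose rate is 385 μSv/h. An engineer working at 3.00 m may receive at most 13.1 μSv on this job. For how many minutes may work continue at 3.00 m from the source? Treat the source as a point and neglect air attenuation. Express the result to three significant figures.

79.7 min

Applying the 1/r² law, rate at 3.00 m:
385 × (0.480/3.00)² = 385 × 0.02560 = 9.856 μSv/h.
Stay time = 13.1 μSv ÷ 9.856 μSv/h = 1.329 h = 79.74 min.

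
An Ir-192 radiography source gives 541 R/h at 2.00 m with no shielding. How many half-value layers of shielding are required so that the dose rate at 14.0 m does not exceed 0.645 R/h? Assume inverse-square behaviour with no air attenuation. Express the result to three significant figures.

At 14.0 m, distance alone gives (2.00/14.0)² = 0.02041, so 541 × 0.02041 = 11.04 R/h.
Further attenuation needed: 11.04/0.645 = 17.12.
n = log₂(17.12) = 4.098 half-value layers.

4.10 half-value layers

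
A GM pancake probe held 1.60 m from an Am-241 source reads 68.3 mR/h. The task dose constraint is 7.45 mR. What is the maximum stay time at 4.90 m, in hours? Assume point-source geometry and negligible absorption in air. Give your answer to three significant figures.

Applying the 1/r² law, rate at 4.90 m:
68.3 × (1.60/4.90)² = 68.3 × 0.1066 = 7.281 mR/h.
Stay time = 7.45 mR ÷ 7.281 mR/h = 1.023 h.

1.02 h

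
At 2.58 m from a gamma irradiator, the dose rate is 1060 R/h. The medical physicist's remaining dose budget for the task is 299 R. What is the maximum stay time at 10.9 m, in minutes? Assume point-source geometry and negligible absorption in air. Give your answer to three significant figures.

Since intensity falls as 1/r², rate at 10.9 m:
1060 × (2.58/10.9)² = 1060 × 0.05603 = 59.39 R/h.
Stay time = 299 R ÷ 59.39 R/h = 5.035 h = 302.1 min.

302 min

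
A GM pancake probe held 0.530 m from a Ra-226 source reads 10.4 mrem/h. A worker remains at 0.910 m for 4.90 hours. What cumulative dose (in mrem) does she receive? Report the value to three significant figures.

Intensity scales as (d₁/d₂)², so rate at 0.910 m:
10.4 × (0.530/0.910)² = 10.4 × 0.3392 = 3.528 mrem/h.
Dose = rate × time = 3.528 mrem/h × 4.900 h = 17.29 mrem.

17.3 mrem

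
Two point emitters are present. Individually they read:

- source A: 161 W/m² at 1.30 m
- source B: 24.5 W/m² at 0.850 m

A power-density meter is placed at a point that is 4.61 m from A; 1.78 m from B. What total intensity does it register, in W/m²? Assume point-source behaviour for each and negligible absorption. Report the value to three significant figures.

18.4 W/m²

Each source contributes Iᵢ·(dᵢ/rᵢ)²; contributions add.
A: 161 × (1.30/4.61)² = 12.80 W/m²
B: 24.5 × (0.850/1.78)² = 5.587 W/m²
Total = 12.80 + 5.587 = 18.39 W/m².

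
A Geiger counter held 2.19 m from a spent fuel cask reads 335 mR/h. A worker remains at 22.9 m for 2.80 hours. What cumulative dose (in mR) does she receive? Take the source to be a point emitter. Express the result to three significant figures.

8.58 mR

By the inverse-square law, rate at 22.9 m:
(2.19/22.9)² = 0.009146, so 335 × 0.009146 = 3.064 mR/h.
Dose = rate × time = 3.064 mR/h × 2.800 h = 8.579 mR.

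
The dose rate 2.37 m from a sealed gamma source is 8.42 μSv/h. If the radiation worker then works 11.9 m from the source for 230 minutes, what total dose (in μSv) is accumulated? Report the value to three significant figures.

Since intensity falls as 1/r², rate at 11.9 m:
(2.37/11.9)² = 0.03966, so 8.42 × 0.03966 = 0.3339 μSv/h.
Dose = rate × time = 0.3339 μSv/h × 3.833 h = 1.280 μSv.

1.28 μSv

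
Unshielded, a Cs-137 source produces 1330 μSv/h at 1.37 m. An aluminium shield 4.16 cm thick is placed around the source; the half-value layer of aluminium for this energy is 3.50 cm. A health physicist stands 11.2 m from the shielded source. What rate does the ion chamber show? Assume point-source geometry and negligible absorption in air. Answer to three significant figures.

Distance alone: 1330 × (1.37/11.2)² = 1330 × 0.01496 = 19.90 μSv/h.
Shield: 4.16/3.50 = 1.189 half-value layers → attenuation 2^(−1.189) = 0.4386.
Combined: 19.90 × 0.4386 = 8.728 μSv/h.

8.73 μSv/h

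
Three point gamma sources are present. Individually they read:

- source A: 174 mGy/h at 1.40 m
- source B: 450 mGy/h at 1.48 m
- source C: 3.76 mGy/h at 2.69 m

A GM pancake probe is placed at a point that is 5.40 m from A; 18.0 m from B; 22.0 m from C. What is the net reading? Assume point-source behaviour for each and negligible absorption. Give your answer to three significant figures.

By superposition, sum each source's inverse-square contribution:
A: 174 × (1.40/5.40)² = 11.70 mGy/h
B: 450 × (1.48/18.0)² = 3.042 mGy/h
C: 3.76 × (2.69/22.0)² = 0.05621 mGy/h
Total = 11.70 + 3.042 + 0.05621 = 14.80 mGy/h.

14.8 mGy/h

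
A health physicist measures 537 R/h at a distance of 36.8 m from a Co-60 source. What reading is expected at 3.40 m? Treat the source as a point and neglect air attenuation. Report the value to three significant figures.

62900 R/h

Applying the 1/r² law, the rate at 3.40 m is
537 × (36.8/3.40)² = 537 × 117.1 = 62880 R/h.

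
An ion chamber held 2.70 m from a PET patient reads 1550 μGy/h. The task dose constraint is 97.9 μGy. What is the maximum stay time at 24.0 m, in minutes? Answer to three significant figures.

Using I₁d₁² = I₂d₂², rate at 24.0 m:
1550 × (2.70/24.0)² = 1550 × 0.01266 = 19.62 μGy/h.
Stay time = 97.9 μGy ÷ 19.62 μGy/h = 4.990 h = 299.4 min.

299 min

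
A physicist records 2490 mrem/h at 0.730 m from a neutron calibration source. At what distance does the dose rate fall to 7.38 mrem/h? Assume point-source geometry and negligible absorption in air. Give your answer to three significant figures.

Applying the 1/r² law, d₂ = d₁·√(I₁/I₂).
I₁/I₂ = 2490/7.38 = 337.4, so d₂ = 0.730 × √337.4 = 13.41 m.

13.4 m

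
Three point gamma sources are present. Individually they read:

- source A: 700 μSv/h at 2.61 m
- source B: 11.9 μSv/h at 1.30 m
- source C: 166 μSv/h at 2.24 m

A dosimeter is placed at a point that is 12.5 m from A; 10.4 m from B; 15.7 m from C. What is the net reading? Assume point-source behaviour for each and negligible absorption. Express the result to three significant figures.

34.1 μSv/h

Each source contributes Iᵢ·(dᵢ/rᵢ)²; contributions add.
A: 700 × (2.61/12.5)² = 30.52 μSv/h
B: 11.9 × (1.30/10.4)² = 0.1859 μSv/h
C: 166 × (2.24/15.7)² = 3.379 μSv/h
Total = 30.52 + 0.1859 + 3.379 = 34.08 μSv/h.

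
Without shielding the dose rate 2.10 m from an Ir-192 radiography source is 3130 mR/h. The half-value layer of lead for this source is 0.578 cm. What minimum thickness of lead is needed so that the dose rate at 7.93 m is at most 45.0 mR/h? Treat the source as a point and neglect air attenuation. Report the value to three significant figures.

At 7.93 m, distance alone gives (2.10/7.93)² = 0.07013, so 3130 × 0.07013 = 219.5 mR/h.
Further attenuation needed: 219.5/45.0 = 4.878.
n = log₂(4.878) = 2.286 half-value layers.
Thickness = 2.286 × 0.578 cm = 1.321 cm.

1.32 cm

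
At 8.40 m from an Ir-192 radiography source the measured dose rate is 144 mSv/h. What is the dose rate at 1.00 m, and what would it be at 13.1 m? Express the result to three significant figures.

10200 mSv/h; 59.2 mSv/h

Using I₁d₁² = I₂d₂²,
At 1.00 m: 144 × (8.40/1.00)² = 144 × 70.56 = 10160 mSv/h
At 13.1 m: 10160 × (1.00/13.1)² = 10160 × 0.005827 = 59.20 mSv/h.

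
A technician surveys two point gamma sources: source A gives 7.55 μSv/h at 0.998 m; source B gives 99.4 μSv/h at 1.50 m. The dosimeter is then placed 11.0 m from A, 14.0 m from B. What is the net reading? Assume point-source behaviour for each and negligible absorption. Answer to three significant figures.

1.20 μSv/h

Each source contributes Iᵢ·(dᵢ/rᵢ)²; contributions add.
A: 7.55 × (0.998/11.0)² = 0.06215 μSv/h
B: 99.4 × (1.50/14.0)² = 1.141 μSv/h
Total = 0.06215 + 1.141 = 1.203 μSv/h.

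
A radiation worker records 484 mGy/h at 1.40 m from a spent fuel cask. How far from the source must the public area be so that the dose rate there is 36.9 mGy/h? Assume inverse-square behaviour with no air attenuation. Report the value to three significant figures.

Applying the 1/r² law, d₂ = d₁·√(I₁/I₂).
I₁/I₂ = 484/36.9 = 13.12, so d₂ = 1.40 × √13.12 = 5.071 m.

5.07 m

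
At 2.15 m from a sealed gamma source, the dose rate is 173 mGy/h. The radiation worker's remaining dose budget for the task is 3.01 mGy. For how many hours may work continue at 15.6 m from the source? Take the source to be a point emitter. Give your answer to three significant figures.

0.916 h

By the inverse-square law, rate at 15.6 m:
(2.15/15.6)² = 0.01899, so 173 × 0.01899 = 3.285 mGy/h.
Stay time = 3.01 mGy ÷ 3.285 mGy/h = 0.9163 h.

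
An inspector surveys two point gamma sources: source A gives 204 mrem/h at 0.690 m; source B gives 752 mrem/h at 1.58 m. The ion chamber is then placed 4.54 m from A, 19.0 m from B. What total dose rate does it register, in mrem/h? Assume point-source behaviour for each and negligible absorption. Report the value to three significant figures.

Each source contributes Iᵢ·(dᵢ/rᵢ)²; contributions add.
A: 204 × (0.690/4.54)² = 4.712 mrem/h
B: 752 × (1.58/19.0)² = 5.200 mrem/h
Total = 4.712 + 5.200 = 9.912 mrem/h.

9.91 mrem/h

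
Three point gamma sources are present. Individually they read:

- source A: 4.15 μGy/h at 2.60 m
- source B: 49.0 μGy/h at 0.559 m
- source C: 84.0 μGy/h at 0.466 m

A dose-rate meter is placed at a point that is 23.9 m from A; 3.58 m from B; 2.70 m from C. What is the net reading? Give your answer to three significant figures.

3.75 μGy/h

Each source contributes Iᵢ·(dᵢ/rᵢ)²; contributions add.
A: 4.15 × (2.60/23.9)² = 0.04911 μGy/h
B: 49.0 × (0.559/3.58)² = 1.195 μGy/h
C: 84.0 × (0.466/2.70)² = 2.502 μGy/h
Total = 0.04911 + 1.195 + 2.502 = 3.746 μGy/h.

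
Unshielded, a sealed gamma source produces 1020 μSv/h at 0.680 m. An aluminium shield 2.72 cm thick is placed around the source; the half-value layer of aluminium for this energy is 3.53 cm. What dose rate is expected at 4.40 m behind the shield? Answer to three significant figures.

14.3 μSv/h

Distance alone: (0.680/4.40)² = 0.02388, so 1020 × 0.02388 = 24.36 μSv/h.
Shield: 2.72/3.53 = 0.7705 half-value layers → attenuation 2^(−0.7705) = 0.5862.
Combined: 24.36 × 0.5862 = 14.28 μSv/h.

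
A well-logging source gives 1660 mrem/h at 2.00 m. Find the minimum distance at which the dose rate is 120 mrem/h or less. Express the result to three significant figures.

7.44 m

Applying the 1/r² law, d₂ = d₁·√(I₁/I₂).
I₁/I₂ = 1660/120 = 13.83, so d₂ = 2.00 × √13.83 = 7.438 m.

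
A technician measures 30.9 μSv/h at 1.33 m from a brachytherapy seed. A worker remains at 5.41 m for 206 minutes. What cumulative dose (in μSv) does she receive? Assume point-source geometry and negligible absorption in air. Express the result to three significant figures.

Using I₁d₁² = I₂d₂², rate at 5.41 m:
30.9 × (1.33/5.41)² = 30.9 × 0.06044 = 1.868 μSv/h.
Dose = rate × time = 1.868 μSv/h × 3.433 h = 6.413 μSv.

6.41 μSv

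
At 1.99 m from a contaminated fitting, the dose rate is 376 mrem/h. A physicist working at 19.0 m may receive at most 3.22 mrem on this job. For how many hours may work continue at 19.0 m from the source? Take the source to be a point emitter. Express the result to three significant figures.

Applying the 1/r² law, rate at 19.0 m:
(1.99/19.0)² = 0.01097, so 376 × 0.01097 = 4.125 mrem/h.
Stay time = 3.22 mrem ÷ 4.125 mrem/h = 0.7806 h.

0.781 h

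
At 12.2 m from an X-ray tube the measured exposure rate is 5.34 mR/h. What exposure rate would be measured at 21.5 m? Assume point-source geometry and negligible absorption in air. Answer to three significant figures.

Applying the 1/r² law, scaling from 12.2 m to 21.5 m:
(12.2/21.5)² = 0.3220, so 5.34 × 0.3220 = 1.719 mR/h.

1.72 mR/h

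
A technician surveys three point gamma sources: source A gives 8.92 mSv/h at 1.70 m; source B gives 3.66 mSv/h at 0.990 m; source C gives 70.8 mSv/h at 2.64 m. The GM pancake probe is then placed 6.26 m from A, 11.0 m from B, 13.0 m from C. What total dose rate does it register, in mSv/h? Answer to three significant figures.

By superposition, sum each source's inverse-square contribution:
A: 8.92 × (1.70/6.26)² = 0.6578 mSv/h
B: 3.66 × (0.990/11.0)² = 0.02965 mSv/h
C: 70.8 × (2.64/13.0)² = 2.920 mSv/h
Total = 0.6578 + 0.02965 + 2.920 = 3.607 mSv/h.

3.61 mSv/h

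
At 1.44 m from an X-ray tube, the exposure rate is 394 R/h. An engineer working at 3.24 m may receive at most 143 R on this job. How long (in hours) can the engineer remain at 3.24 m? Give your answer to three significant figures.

Using I₁d₁² = I₂d₂², rate at 3.24 m:
394 × (1.44/3.24)² = 394 × 0.1975 = 77.81 R/h.
Stay time = 143 R ÷ 77.81 R/h = 1.838 h.

1.84 h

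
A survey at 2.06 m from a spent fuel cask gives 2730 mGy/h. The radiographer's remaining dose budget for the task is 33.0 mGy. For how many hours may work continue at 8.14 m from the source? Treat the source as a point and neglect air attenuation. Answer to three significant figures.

By the inverse-square law, rate at 8.14 m:
(2.06/8.14)² = 0.06405, so 2730 × 0.06405 = 174.9 mGy/h.
Stay time = 33.0 mGy ÷ 174.9 mGy/h = 0.1887 h.

0.189 h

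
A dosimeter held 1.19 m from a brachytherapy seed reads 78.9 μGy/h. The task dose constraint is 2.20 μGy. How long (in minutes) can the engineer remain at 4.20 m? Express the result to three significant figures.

Since intensity falls as 1/r², rate at 4.20 m:
78.9 × (1.19/4.20)² = 78.9 × 0.08028 = 6.334 μGy/h.
Stay time = 2.20 μGy ÷ 6.334 μGy/h = 0.3473 h = 20.84 min.

20.8 min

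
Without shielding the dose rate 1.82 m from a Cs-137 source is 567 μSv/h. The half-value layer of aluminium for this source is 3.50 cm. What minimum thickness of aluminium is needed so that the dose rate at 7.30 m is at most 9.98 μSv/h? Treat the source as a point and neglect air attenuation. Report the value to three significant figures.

6.37 cm

At 7.30 m, distance alone gives 567 × (1.82/7.30)² = 567 × 0.06216 = 35.24 μSv/h.
Further attenuation needed: 35.24/9.98 = 3.531.
n = log₂(3.531) = 1.820 half-value layers.
Thickness = 1.820 × 3.50 cm = 6.370 cm.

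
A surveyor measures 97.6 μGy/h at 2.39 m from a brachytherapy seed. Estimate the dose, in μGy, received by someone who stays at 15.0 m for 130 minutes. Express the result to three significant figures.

Using I₁d₁² = I₂d₂², rate at 15.0 m:
(2.39/15.0)² = 0.02539, so 97.6 × 0.02539 = 2.478 μGy/h.
Dose = rate × time = 2.478 μGy/h × 2.167 h = 5.370 μGy.

5.37 μGy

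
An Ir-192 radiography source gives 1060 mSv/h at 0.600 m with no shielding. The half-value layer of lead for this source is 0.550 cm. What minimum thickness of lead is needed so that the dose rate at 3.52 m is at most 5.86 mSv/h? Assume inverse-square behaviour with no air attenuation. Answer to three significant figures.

1.32 cm

At 3.52 m, distance alone gives (0.600/3.52)² = 0.02905, so 1060 × 0.02905 = 30.79 mSv/h.
Further attenuation needed: 30.79/5.86 = 5.254.
n = log₂(5.254) = 2.393 half-value layers.
Thickness = 2.393 × 0.550 cm = 1.316 cm.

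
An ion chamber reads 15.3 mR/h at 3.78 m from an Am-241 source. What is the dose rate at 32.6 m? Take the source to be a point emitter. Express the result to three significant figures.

By the inverse-square law, the rate at 32.6 m is
15.3 × (3.78/32.6)² = 15.3 × 0.01344 = 0.2056 mR/h.

0.206 mR/h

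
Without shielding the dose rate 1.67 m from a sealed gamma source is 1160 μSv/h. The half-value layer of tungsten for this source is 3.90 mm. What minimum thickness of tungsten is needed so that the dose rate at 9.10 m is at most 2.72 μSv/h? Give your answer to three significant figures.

At 9.10 m, distance alone gives (1.67/9.10)² = 0.03368, so 1160 × 0.03368 = 39.07 μSv/h.
Further attenuation needed: 39.07/2.72 = 14.36.
n = log₂(14.36) = 3.844 half-value layers.
Thickness = 3.844 × 3.90 mm = 14.99 mm.

15.0 mm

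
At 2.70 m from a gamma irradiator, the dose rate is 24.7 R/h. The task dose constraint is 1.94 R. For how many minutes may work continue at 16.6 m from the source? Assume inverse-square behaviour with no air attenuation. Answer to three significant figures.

Applying the 1/r² law, rate at 16.6 m:
24.7 × (2.70/16.6)² = 24.7 × 0.02646 = 0.6536 R/h.
Stay time = 1.94 R ÷ 0.6536 R/h = 2.968 h = 178.1 min.

178 min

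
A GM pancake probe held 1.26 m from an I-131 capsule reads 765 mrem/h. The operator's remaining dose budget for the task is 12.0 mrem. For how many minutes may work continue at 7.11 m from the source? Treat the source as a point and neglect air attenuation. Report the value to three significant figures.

Using I₁d₁² = I₂d₂², rate at 7.11 m:
765 × (1.26/7.11)² = 765 × 0.03141 = 24.03 mrem/h.
Stay time = 12.0 mrem ÷ 24.03 mrem/h = 0.4994 h = 29.96 min.

30.0 min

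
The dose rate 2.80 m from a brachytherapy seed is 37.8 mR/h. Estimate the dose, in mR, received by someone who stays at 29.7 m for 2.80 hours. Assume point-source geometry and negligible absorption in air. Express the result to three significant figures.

0.941 mR

Using I₁d₁² = I₂d₂², rate at 29.7 m:
37.8 × (2.80/29.7)² = 37.8 × 0.008888 = 0.3360 mR/h.
Dose = rate × time = 0.3360 mR/h × 2.800 h = 0.9408 mR.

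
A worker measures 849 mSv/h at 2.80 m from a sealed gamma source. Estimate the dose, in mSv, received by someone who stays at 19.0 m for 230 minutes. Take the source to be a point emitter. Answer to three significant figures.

70.7 mSv

Using I₁d₁² = I₂d₂², rate at 19.0 m:
849 × (2.80/19.0)² = 849 × 0.02172 = 18.44 mSv/h.
Dose = rate × time = 18.44 mSv/h × 3.833 h = 70.68 mSv.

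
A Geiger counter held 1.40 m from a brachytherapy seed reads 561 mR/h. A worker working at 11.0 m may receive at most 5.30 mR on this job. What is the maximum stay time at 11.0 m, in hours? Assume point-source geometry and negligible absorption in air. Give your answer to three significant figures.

Intensity scales as (d₁/d₂)², so rate at 11.0 m:
561 × (1.40/11.0)² = 561 × 0.01620 = 9.088 mR/h.
Stay time = 5.30 mR ÷ 9.088 mR/h = 0.5832 h.

0.583 h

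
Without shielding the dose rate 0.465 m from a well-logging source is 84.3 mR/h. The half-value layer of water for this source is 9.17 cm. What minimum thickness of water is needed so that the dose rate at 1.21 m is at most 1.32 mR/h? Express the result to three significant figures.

29.7 cm

At 1.21 m, distance alone gives (0.465/1.21)² = 0.1477, so 84.3 × 0.1477 = 12.45 mR/h.
Further attenuation needed: 12.45/1.32 = 9.432.
n = log₂(9.432) = 3.238 half-value layers.
Thickness = 3.238 × 9.17 cm = 29.69 cm.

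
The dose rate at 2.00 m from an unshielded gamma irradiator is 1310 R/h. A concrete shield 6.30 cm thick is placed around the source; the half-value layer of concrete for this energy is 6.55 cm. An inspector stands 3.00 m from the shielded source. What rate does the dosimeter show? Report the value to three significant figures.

Distance alone: 1310 × (2.00/3.00)² = 1310 × 0.4444 = 582.2 R/h.
Shield: 6.30/6.55 = 0.9618 half-value layers → attenuation 2^(−0.9618) = 0.5134.
Combined: 582.2 × 0.5134 = 298.9 R/h.

299 R/h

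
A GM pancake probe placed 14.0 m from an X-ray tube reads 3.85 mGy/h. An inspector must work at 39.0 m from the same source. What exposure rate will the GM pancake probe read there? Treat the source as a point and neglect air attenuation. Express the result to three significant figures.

Applying the 1/r² law, scaling from 14.0 m to 39.0 m:
3.85 × (14.0/39.0)² = 3.85 × 0.1289 = 0.4963 mGy/h.

0.496 mGy/h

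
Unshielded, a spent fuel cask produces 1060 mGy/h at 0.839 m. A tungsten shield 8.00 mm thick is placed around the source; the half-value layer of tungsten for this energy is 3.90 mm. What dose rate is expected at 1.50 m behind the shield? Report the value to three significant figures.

Distance alone: 1060 × (0.839/1.50)² = 1060 × 0.3129 = 331.7 mGy/h.
Shield: 8.00/3.90 = 2.051 half-value layers → attenuation 2^(−2.051) = 0.2413.
Combined: 331.7 × 0.2413 = 80.04 mGy/h.

80.0 mGy/h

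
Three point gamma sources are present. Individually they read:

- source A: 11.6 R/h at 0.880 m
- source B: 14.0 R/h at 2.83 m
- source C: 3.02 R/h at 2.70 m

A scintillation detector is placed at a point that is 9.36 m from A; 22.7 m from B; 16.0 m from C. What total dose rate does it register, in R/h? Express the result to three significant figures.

0.406 R/h

By superposition, sum each source's inverse-square contribution:
A: 11.6 × (0.880/9.36)² = 0.1025 R/h
B: 14.0 × (2.83/22.7)² = 0.2176 R/h
C: 3.02 × (2.70/16.0)² = 0.08600 R/h
Total = 0.1025 + 0.2176 + 0.08600 = 0.4061 R/h.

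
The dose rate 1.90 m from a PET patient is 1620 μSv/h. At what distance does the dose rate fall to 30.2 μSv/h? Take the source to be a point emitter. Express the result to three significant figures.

Applying the 1/r² law, d₂ = d₁·√(I₁/I₂).
I₁/I₂ = 1620/30.2 = 53.64, so d₂ = 1.90 × √53.64 = 13.92 m.

13.9 m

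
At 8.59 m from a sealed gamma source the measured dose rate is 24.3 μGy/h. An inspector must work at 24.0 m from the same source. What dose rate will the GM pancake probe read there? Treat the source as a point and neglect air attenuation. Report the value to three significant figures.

3.11 μGy/h

Using I₁d₁² = I₂d₂², scaling from 8.59 m to 24.0 m:
(8.59/24.0)² = 0.1281, so 24.3 × 0.1281 = 3.113 μGy/h.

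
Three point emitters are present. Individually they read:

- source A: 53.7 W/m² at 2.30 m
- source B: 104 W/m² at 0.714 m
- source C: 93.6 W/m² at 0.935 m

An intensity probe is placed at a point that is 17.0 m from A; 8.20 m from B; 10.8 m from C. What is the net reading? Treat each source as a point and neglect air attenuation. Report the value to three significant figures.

Each source contributes Iᵢ·(dᵢ/rᵢ)²; contributions add.
A: 53.7 × (2.30/17.0)² = 0.9830 W/m²
B: 104 × (0.714/8.20)² = 0.7885 W/m²
C: 93.6 × (0.935/10.8)² = 0.7015 W/m²
Total = 0.9830 + 0.7885 + 0.7015 = 2.473 W/m².

2.47 W/m²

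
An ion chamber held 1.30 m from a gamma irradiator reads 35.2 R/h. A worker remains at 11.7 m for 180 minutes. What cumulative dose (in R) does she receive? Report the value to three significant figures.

1.30 R

Intensity scales as (d₁/d₂)², so rate at 11.7 m:
35.2 × (1.30/11.7)² = 35.2 × 0.01235 = 0.4347 R/h.
Dose = rate × time = 0.4347 R/h × 3.000 h = 1.304 R.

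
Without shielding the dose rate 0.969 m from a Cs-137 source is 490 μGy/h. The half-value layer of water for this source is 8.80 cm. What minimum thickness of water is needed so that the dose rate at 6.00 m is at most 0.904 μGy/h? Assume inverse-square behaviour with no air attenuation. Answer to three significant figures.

33.6 cm

At 6.00 m, distance alone gives 490 × (0.969/6.00)² = 490 × 0.02608 = 12.78 μGy/h.
Further attenuation needed: 12.78/0.904 = 14.14.
n = log₂(14.14) = 3.822 half-value layers.
Thickness = 3.822 × 8.80 cm = 33.63 cm.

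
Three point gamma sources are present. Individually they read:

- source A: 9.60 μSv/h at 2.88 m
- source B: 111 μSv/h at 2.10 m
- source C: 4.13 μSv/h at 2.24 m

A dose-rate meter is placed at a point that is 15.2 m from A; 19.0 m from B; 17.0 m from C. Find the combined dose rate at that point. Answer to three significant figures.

1.77 μSv/h

Each source contributes Iᵢ·(dᵢ/rᵢ)²; contributions add.
A: 9.60 × (2.88/15.2)² = 0.3446 μSv/h
B: 111 × (2.10/19.0)² = 1.356 μSv/h
C: 4.13 × (2.24/17.0)² = 0.07170 μSv/h
Total = 0.3446 + 1.356 + 0.07170 = 1.772 μSv/h.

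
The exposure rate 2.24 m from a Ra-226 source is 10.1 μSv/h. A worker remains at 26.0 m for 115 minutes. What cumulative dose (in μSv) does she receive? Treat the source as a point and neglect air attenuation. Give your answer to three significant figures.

Intensity scales as (d₁/d₂)², so rate at 26.0 m:
10.1 × (2.24/26.0)² = 10.1 × 0.007422 = 0.07496 μSv/h.
Dose = rate × time = 0.07496 μSv/h × 1.917 h = 0.1437 μSv.

0.144 μSv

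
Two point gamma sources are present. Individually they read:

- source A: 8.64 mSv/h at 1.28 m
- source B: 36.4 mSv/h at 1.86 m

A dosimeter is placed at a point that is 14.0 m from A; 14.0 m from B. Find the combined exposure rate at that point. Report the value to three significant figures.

Each source contributes Iᵢ·(dᵢ/rᵢ)²; contributions add.
A: 8.64 × (1.28/14.0)² = 0.07222 mSv/h
B: 36.4 × (1.86/14.0)² = 0.6425 mSv/h
Total = 0.07222 + 0.6425 = 0.7147 mSv/h.

0.715 mSv/h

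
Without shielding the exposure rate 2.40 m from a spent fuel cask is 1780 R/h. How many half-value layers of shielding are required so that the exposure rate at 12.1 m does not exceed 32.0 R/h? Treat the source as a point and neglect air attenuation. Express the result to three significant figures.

At 12.1 m, distance alone gives (2.40/12.1)² = 0.03934, so 1780 × 0.03934 = 70.03 R/h.
Further attenuation needed: 70.03/32.0 = 2.188.
n = log₂(2.188) = 1.130 half-value layers.

1.13 half-value layers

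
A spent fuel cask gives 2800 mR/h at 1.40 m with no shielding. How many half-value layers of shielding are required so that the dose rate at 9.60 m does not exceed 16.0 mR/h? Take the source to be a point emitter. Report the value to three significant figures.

1.90 half-value layers

At 9.60 m, distance alone gives (1.40/9.60)² = 0.02127, so 2800 × 0.02127 = 59.56 mR/h.
Further attenuation needed: 59.56/16.0 = 3.723.
n = log₂(3.723) = 1.896 half-value layers.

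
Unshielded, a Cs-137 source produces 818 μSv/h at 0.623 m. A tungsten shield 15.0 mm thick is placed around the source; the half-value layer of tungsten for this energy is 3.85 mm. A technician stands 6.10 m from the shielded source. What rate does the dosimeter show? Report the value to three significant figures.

Distance alone: (0.623/6.10)² = 0.01043, so 818 × 0.01043 = 8.532 μSv/h.
Shield: 15.0/3.85 = 3.896 half-value layers → attenuation 2^(−3.896) = 0.06717.
Combined: 8.532 × 0.06717 = 0.5731 μSv/h.

0.573 μSv/h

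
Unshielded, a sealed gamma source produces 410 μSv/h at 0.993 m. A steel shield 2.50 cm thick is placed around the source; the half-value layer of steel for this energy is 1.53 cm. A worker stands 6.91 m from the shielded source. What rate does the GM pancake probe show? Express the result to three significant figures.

Distance alone: 410 × (0.993/6.91)² = 410 × 0.02065 = 8.466 μSv/h.
Shield: 2.50/1.53 = 1.634 half-value layers → attenuation 2^(−1.634) = 0.3222.
Combined: 8.466 × 0.3222 = 2.728 μSv/h.

2.73 μSv/h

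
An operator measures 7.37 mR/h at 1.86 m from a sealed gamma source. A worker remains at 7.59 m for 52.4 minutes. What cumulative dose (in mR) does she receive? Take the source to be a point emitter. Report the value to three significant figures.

0.387 mR

Using I₁d₁² = I₂d₂², rate at 7.59 m:
7.37 × (1.86/7.59)² = 7.37 × 0.06005 = 0.4426 mR/h.
Dose = rate × time = 0.4426 mR/h × 0.8733 h = 0.3865 mR.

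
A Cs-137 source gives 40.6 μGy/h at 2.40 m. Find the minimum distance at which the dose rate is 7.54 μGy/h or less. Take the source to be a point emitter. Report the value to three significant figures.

Applying the 1/r² law, d₂ = d₁·√(I₁/I₂).
I₁/I₂ = 40.6/7.54 = 5.385, so d₂ = 2.40 × √5.385 = 5.569 m.

5.57 m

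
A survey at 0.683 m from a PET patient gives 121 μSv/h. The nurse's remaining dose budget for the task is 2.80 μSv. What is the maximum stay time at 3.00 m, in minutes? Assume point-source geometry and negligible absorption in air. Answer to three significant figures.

Since intensity falls as 1/r², rate at 3.00 m:
(0.683/3.00)² = 0.05183, so 121 × 0.05183 = 6.271 μSv/h.
Stay time = 2.80 μSv ÷ 6.271 μSv/h = 0.4465 h = 26.79 min.

26.8 min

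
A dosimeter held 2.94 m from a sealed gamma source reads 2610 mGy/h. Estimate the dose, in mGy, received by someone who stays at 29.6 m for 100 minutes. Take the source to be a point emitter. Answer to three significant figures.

42.9 mGy

By the inverse-square law, rate at 29.6 m:
2610 × (2.94/29.6)² = 2610 × 0.009865 = 25.75 mGy/h.
Dose = rate × time = 25.75 mGy/h × 1.667 h = 42.93 mGy.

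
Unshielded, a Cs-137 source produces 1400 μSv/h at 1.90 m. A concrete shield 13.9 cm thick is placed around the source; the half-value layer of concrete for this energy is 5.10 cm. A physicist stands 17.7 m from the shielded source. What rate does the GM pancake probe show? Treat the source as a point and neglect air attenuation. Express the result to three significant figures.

Distance alone: 1400 × (1.90/17.7)² = 1400 × 0.01152 = 16.13 μSv/h.
Shield: 13.9/5.10 = 2.725 half-value layers → attenuation 2^(−2.725) = 0.1512.
Combined: 16.13 × 0.1512 = 2.439 μSv/h.

2.44 μSv/h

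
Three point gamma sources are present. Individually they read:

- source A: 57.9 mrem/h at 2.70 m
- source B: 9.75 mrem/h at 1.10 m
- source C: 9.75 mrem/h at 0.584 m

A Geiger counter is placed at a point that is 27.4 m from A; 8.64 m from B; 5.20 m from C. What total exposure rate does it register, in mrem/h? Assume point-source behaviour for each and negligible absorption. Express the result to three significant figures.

Each source contributes Iᵢ·(dᵢ/rᵢ)²; contributions add.
A: 57.9 × (2.70/27.4)² = 0.5622 mrem/h
B: 9.75 × (1.10/8.64)² = 0.1580 mrem/h
C: 9.75 × (0.584/5.20)² = 0.1230 mrem/h
Total = 0.5622 + 0.1580 + 0.1230 = 0.8432 mrem/h.

0.843 mrem/h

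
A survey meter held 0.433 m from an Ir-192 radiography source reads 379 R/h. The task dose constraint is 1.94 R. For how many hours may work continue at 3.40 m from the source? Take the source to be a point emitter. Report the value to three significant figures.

Intensity scales as (d₁/d₂)², so rate at 3.40 m:
379 × (0.433/3.40)² = 379 × 0.01622 = 6.147 R/h.
Stay time = 1.94 R ÷ 6.147 R/h = 0.3156 h.

0.316 h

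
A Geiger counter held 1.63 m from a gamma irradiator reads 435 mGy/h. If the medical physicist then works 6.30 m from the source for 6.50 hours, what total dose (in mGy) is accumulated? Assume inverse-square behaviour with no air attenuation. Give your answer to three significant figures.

Since intensity falls as 1/r², rate at 6.30 m:
(1.63/6.30)² = 0.06694, so 435 × 0.06694 = 29.12 mGy/h.
Dose = rate × time = 29.12 mGy/h × 6.500 h = 189.3 mGy.

189 mGy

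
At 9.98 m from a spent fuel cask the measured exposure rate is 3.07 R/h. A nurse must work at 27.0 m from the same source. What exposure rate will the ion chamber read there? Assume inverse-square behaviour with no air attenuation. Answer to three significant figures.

Since intensity falls as 1/r², scaling from 9.98 m to 27.0 m:
3.07 × (9.98/27.0)² = 3.07 × 0.1366 = 0.4194 R/h.

0.419 R/h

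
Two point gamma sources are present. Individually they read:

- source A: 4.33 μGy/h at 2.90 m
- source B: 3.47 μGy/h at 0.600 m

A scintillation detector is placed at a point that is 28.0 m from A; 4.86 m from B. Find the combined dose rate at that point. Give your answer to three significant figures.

0.0993 μGy/h

By superposition, sum each source's inverse-square contribution:
A: 4.33 × (2.90/28.0)² = 0.04645 μGy/h
B: 3.47 × (0.600/4.86)² = 0.05289 μGy/h
Total = 0.04645 + 0.05289 = 0.09934 μGy/h.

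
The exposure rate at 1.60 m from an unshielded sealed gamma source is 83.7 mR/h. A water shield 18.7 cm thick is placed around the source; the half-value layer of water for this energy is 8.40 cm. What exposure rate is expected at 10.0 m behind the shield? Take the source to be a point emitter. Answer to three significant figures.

0.458 mR/h

Distance alone: 83.7 × (1.60/10.0)² = 83.7 × 0.02560 = 2.143 mR/h.
Shield: 18.7/8.40 = 2.226 half-value layers → attenuation 2^(−2.226) = 0.2138.
Combined: 2.143 × 0.2138 = 0.4582 mR/h.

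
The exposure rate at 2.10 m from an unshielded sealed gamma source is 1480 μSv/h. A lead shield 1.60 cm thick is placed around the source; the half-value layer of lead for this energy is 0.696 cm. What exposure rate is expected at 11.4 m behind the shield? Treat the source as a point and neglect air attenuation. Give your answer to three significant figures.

10.2 μSv/h

Distance alone: (2.10/11.4)² = 0.03393, so 1480 × 0.03393 = 50.22 μSv/h.
Shield: 1.60/0.696 = 2.299 half-value layers → attenuation 2^(−2.299) = 0.2032.
Combined: 50.22 × 0.2032 = 10.20 μSv/h.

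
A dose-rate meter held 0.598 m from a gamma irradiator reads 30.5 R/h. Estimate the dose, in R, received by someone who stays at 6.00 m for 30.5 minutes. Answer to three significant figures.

0.154 R

Intensity scales as (d₁/d₂)², so rate at 6.00 m:
(0.598/6.00)² = 0.009933, so 30.5 × 0.009933 = 0.3030 R/h.
Dose = rate × time = 0.3030 R/h × 0.5083 h = 0.1540 R.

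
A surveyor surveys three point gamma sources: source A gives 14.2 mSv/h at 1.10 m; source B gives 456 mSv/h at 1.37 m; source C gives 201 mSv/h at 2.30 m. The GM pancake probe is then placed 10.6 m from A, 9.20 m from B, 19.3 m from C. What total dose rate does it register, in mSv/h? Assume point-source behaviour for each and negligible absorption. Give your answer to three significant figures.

Each source contributes Iᵢ·(dᵢ/rᵢ)²; contributions add.
A: 14.2 × (1.10/10.6)² = 0.1529 mSv/h
B: 456 × (1.37/9.20)² = 10.11 mSv/h
C: 201 × (2.30/19.3)² = 2.855 mSv/h
Total = 0.1529 + 10.11 + 2.855 = 13.12 mSv/h.

13.1 mSv/h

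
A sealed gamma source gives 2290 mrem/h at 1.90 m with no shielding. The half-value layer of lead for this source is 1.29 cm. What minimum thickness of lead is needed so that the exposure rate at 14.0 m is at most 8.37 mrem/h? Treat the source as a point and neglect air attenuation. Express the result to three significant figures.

3.01 cm

At 14.0 m, distance alone gives 2290 × (1.90/14.0)² = 2290 × 0.01842 = 42.18 mrem/h.
Further attenuation needed: 42.18/8.37 = 5.039.
n = log₂(5.039) = 2.333 half-value layers.
Thickness = 2.333 × 1.29 cm = 3.010 cm.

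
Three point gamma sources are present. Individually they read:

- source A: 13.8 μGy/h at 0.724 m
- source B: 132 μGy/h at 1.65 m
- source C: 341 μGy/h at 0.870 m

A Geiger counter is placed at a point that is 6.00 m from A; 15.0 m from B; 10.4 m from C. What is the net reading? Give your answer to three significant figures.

Each source contributes Iᵢ·(dᵢ/rᵢ)²; contributions add.
A: 13.8 × (0.724/6.00)² = 0.2009 μGy/h
B: 132 × (1.65/15.0)² = 1.597 μGy/h
C: 341 × (0.870/10.4)² = 2.386 μGy/h
Total = 0.2009 + 1.597 + 2.386 = 4.184 μGy/h.

4.18 μGy/h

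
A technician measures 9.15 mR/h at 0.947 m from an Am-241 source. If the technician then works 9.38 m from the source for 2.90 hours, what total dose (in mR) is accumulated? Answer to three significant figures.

0.270 mR

Applying the 1/r² law, rate at 9.38 m:
(0.947/9.38)² = 0.01019, so 9.15 × 0.01019 = 0.09324 mR/h.
Dose = rate × time = 0.09324 mR/h × 2.900 h = 0.2704 mR.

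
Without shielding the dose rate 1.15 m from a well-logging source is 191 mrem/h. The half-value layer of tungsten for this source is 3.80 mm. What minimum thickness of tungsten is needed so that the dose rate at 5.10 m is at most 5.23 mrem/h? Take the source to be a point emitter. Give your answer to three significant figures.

At 5.10 m, distance alone gives (1.15/5.10)² = 0.05085, so 191 × 0.05085 = 9.712 mrem/h.
Further attenuation needed: 9.712/5.23 = 1.857.
n = log₂(1.857) = 0.8930 half-value layers.
Thickness = 0.8930 × 3.80 mm = 3.393 mm.

3.39 mm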